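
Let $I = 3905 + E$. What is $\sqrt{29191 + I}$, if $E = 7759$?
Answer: $\sqrt{40855} \approx 202.13$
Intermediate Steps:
$I = 11664$ ($I = 3905 + 7759 = 11664$)
$\sqrt{29191 + I} = \sqrt{29191 + 11664} = \sqrt{40855}$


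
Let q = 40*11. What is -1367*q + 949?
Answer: -600531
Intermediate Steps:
q = 440
-1367*q + 949 = -1367*440 + 949 = -601480 + 949 = -600531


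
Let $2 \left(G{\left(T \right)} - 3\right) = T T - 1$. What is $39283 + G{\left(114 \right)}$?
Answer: $\frac{91567}{2} \approx 45784.0$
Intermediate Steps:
$G{\left(T \right)} = \frac{5}{2} + \frac{T^{2}}{2}$ ($G{\left(T \right)} = 3 + \frac{T T - 1}{2} = 3 + \frac{T^{2} - 1}{2} = 3 + \frac{-1 + T^{2}}{2} = 3 + \left(- \frac{1}{2} + \frac{T^{2}}{2}\right) = \frac{5}{2} + \frac{T^{2}}{2}$)
$39283 + G{\left(114 \right)} = 39283 + \left(\frac{5}{2} + \frac{114^{2}}{2}\right) = 39283 + \left(\frac{5}{2} + \frac{1}{2} \cdot 12996\right) = 39283 + \left(\frac{5}{2} + 6498\right) = 39283 + \frac{13001}{2} = \frac{91567}{2}$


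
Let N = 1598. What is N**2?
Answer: 2553604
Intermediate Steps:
N**2 = 1598**2 = 2553604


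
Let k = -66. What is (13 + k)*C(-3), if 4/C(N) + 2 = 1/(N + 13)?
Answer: 2120/19 ≈ 111.58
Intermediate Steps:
C(N) = 4/(-2 + 1/(13 + N)) (C(N) = 4/(-2 + 1/(N + 13)) = 4/(-2 + 1/(13 + N)))
(13 + k)*C(-3) = (13 - 66)*(4*(-13 - 1*(-3))/(25 + 2*(-3))) = -212*(-13 + 3)/(25 - 6) = -212*(-10)/19 = -53*(-40/19) = 2120/19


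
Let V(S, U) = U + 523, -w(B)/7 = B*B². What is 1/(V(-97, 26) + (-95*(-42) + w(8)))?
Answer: 1/955 ≈ 0.0010471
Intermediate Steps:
w(B) = -7*B³ (w(B) = -7*B*B² = -7*B³)
V(S, U) = 523 + U
1/(V(-97, 26) + (-95*(-42) + w(8))) = 1/((523 + 26) + (-95*(-42) - 7*8³)) = 1/(549 + (3990 - 7*512)) = 1/(549 + (3990 - 3584)) = 1/(549 + 406) = 1/955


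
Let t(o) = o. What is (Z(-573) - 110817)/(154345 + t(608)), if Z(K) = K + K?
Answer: -37321/51651 ≈ -0.72256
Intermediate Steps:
Z(K) = 2*K
(Z(-573) - 110817)/(154345 + t(608)) = (2*(-573) - 110817)/(154345 + 608) = (-1146 - 110817)/154953 = -111963*1/154953 = -37321/51651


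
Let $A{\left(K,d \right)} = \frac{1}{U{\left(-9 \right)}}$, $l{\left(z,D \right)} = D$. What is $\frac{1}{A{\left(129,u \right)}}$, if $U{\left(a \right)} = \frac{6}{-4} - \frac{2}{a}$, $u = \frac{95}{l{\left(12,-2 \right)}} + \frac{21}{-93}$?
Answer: $- \frac{23}{18} \approx -1.2778$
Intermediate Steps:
$u = - \frac{2959}{62}$ ($u = \frac{95}{-2} + \frac{21}{-93} = 95 \left(- \frac{1}{2}\right) + 21 \left(- \frac{1}{93}\right) = - \frac{95}{2} - \frac{7}{31} = - \frac{2959}{62} \approx -47.726$)
$U{\left(a \right)} = - \frac{3}{2} - \frac{2}{a}$ ($U{\left(a \right)} = 6 \left(- \frac{1}{4}\right) - \frac{2}{a} = - \frac{3}{2} - \frac{2}{a}$)
$A{\left(K,d \right)} = - \frac{18}{23}$ ($A{\left(K,d \right)} = \frac{1}{- \frac{3}{2} - \frac{2}{-9}} = \frac{1}{- \frac{3}{2} - - \frac{2}{9}} = \frac{1}{- \frac{3}{2} + \frac{2}{9}} = \frac{1}{- \frac{23}{18}} = - \frac{18}{23}$)
$\frac{1}{A{\left(129,u \right)}} = \frac{1}{- \frac{18}{23}} = - \frac{23}{18}$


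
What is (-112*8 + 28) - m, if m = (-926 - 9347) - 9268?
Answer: 18673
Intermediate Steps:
m = -19541 (m = -10273 - 9268 = -19541)
(-112*8 + 28) - m = (-112*8 + 28) - 1*(-19541) = (-896 + 28) + 19541 = -868 + 19541 = 18673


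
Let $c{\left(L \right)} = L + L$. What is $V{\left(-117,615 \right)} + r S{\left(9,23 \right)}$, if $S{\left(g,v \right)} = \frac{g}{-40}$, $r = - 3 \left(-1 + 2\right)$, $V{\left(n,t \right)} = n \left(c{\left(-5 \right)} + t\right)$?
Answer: $- \frac{2831373}{40} \approx -70784.0$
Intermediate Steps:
$c{\left(L \right)} = 2 L$
$V{\left(n,t \right)} = n \left(-10 + t\right)$ ($V{\left(n,t \right)} = n \left(2 \left(-5\right) + t\right) = n \left(-10 + t\right)$)
$r = -3$ ($r = \left(-3\right) 1 = -3$)
$S{\left(g,v \right)} = - \frac{g}{40}$ ($S{\left(g,v \right)} = g \left(- \frac{1}{40}\right) = - \frac{g}{40}$)
$V{\left(-117,615 \right)} + r S{\left(9,23 \right)} = - 117 \left(-10 + 615\right) - 3 \left(\left(- \frac{1}{40}\right) 9\right) = \left(-117\right) 605 - - \frac{27}{40} = -70785 + \frac{27}{40} = - \frac{2831373}{40}$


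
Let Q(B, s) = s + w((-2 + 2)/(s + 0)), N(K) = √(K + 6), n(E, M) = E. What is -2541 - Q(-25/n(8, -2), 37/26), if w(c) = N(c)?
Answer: -66103/26 - √6 ≈ -2544.9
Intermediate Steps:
N(K) = √(6 + K)
w(c) = √(6 + c)
Q(B, s) = s + √6 (Q(B, s) = s + √(6 + (-2 + 2)/(s + 0)) = s + √(6 + 0/s) = s + √(6 + 0) = s + √6)
-2541 - Q(-25/n(8, -2), 37/26) = -2541 - (37/26 + √6) = -2541 + (-37/26 - √6) = -66103/26 - √6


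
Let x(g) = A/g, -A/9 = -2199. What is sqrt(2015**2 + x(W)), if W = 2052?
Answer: sqrt(5862978827)/38 ≈ 2015.0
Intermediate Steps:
A = 19791 (A = -9*(-2199) = 19791)
x(g) = 19791/g
sqrt(2015**2 + x(W)) = sqrt(2015**2 + 19791/2052) = sqrt(4060225 + 19791*(1/2052)) = sqrt(4060225 + 733/76) = sqrt(308577833/76) = sqrt(5862978827)/38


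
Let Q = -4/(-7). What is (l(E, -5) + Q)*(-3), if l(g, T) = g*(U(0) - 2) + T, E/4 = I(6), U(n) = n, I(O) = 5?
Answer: 933/7 ≈ 133.29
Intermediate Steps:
E = 20 (E = 4*5 = 20)
l(g, T) = T - 2*g (l(g, T) = g*(0 - 2) + T = g*(-2) + T = -2*g + T = T - 2*g)
Q = 4/7 (Q = -4*(-⅐) = 4/7 ≈ 0.57143)
(l(E, -5) + Q)*(-3) = ((-5 - 2*20) + 4/7)*(-3) = ((-5 - 40) + 4/7)*(-3) = (-45 + 4/7)*(-3) = -311/7*(-3) = 933/7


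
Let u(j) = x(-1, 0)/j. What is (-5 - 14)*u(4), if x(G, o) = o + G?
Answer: 19/4 ≈ 4.7500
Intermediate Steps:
x(G, o) = G + o
u(j) = -1/j (u(j) = (-1 + 0)/j = -1/j)
(-5 - 14)*u(4) = (-5 - 14)*(-1/4) = -(-19)/4 = -19*(-1/4) = 19/4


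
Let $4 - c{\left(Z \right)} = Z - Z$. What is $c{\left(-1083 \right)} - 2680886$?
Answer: $-2680882$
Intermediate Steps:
$c{\left(Z \right)} = 4$ ($c{\left(Z \right)} = 4 - \left(Z - Z\right) = 4 - 0 = 4 + 0 = 4$)
$c{\left(-1083 \right)} - 2680886 = 4 - 2680886 = -2680882$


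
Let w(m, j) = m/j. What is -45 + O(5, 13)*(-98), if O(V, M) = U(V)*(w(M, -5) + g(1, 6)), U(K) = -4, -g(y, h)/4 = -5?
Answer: 33879/5 ≈ 6775.8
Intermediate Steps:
g(y, h) = 20 (g(y, h) = -4*(-5) = 20)
O(V, M) = -80 + 4*M/5 (O(V, M) = -4*(M/(-5) + 20) = -4*(M*(-⅕) + 20) = -4*(-M/5 + 20) = -4*(20 - M/5) = -80 + 4*M/5)
-45 + O(5, 13)*(-98) = -45 + (-80 + (⅘)*13)*(-98) = -45 + (-80 + 52/5)*(-98) = -45 - 348/5*(-98) = -45 + 34104/5 = 33879/5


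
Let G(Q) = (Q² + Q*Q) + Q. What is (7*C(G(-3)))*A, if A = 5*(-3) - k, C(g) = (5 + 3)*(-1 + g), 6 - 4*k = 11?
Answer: -10780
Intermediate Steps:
k = -5/4 (k = 3/2 - ¼*11 = 3/2 - 11/4 = -5/4 ≈ -1.2500)
G(Q) = Q + 2*Q² (G(Q) = (Q² + Q²) + Q = 2*Q² + Q = Q + 2*Q²)
C(g) = -8 + 8*g (C(g) = 8*(-1 + g) = -8 + 8*g)
A = -55/4 (A = 5*(-3) - 1*(-5/4) = -15 + 5/4 = -55/4 ≈ -13.750)
(7*C(G(-3)))*A = (7*(-8 + 8*(-3*(1 + 2*(-3)))))*(-55/4) = (7*(-8 + 8*(-3*(1 - 6))))*(-55/4) = (7*(-8 + 8*(-3*(-5))))*(-55/4) = (7*(-8 + 8*15))*(-55/4) = (7*(-8 + 120))*(-55/4) = (7*112)*(-55/4) = 784*(-55/4) = -10780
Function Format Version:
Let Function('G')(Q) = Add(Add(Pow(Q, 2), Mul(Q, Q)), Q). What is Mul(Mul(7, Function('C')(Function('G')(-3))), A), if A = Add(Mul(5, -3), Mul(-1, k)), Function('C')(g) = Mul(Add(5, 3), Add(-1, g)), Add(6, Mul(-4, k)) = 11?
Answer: -10780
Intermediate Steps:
k = Rational(-5, 4) (k = Add(Rational(3, 2), Mul(Rational(-1, 4), 11)) = Add(Rational(3, 2), Rational(-11, 4)) = Rational(-5, 4) ≈ -1.2500)
Function('G')(Q) = Add(Q, Mul(2, Pow(Q, 2))) (Function('G')(Q) = Add(Add(Pow(Q, 2), Pow(Q, 2)), Q) = Add(Mul(2, Pow(Q, 2)), Q) = Add(Q, Mul(2, Pow(Q, 2))))
Function('C')(g) = Add(-8, Mul(8, g)) (Function('C')(g) = Mul(8, Add(-1, g)) = Add(-8, Mul(8, g)))
A = Rational(-55, 4) (A = Add(Mul(5, -3), Mul(-1, Rational(-5, 4))) = Add(-15, Rational(5, 4)) = Rational(-55, 4) ≈ -13.750)
Mul(Mul(7, Function('C')(Function('G')(-3))), A) = Mul(Mul(7, Add(-8, Mul(8, Mul(-3, Add(1, Mul(2, -3)))))), Rational(-55, 4)) = Mul(Mul(7, Add(-8, Mul(8, Mul(-3, Add(1, -6))))), Rational(-55, 4)) = Mul(Mul(7, Add(-8, Mul(8, Mul(-3, -5)))), Rational(-55, 4)) = Mul(Mul(7, Add(-8, Mul(8, 15))), Rational(-55, 4)) = Mul(Mul(7, Add(-8, 120)), Rational(-55, 4)) = Mul(Mul(7, 112), Rational(-55, 4)) = Mul(784, Rational(-55, 4)) = -10780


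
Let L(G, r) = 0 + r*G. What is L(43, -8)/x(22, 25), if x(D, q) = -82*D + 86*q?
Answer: -172/173 ≈ -0.99422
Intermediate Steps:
L(G, r) = G*r (L(G, r) = 0 + G*r = G*r)
L(43, -8)/x(22, 25) = (43*(-8))/(-82*22 + 86*25) = -344/(-1804 + 2150) = -344/346 = -344*1/346 = -172/173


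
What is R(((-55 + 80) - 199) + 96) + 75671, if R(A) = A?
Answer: 75593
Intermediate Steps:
R(((-55 + 80) - 199) + 96) + 75671 = (((-55 + 80) - 199) + 96) + 75671 = ((25 - 199) + 96) + 75671 = (-174 + 96) + 75671 = -78 + 75671 = 75593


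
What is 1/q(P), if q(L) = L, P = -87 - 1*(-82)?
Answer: -⅕ ≈ -0.20000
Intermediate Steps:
P = -5 (P = -87 + 82 = -5)
1/q(P) = 1/(-5) = -⅕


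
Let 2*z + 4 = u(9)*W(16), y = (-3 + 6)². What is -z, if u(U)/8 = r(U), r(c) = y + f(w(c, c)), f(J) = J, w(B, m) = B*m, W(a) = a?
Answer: -5758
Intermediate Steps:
y = 9 (y = 3² = 9)
r(c) = 9 + c² (r(c) = 9 + c*c = 9 + c²)
u(U) = 72 + 8*U² (u(U) = 8*(9 + U²) = 72 + 8*U²)
z = 5758 (z = -2 + ((72 + 8*9²)*16)/2 = -2 + ((72 + 8*81)*16)/2 = -2 + ((72 + 648)*16)/2 = -2 + (720*16)/2 = -2 + (½)*11520 = -2 + 5760 = 5758)
-z = -1*5758 = -5758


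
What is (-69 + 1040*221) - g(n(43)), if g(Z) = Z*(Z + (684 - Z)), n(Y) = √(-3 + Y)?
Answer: 229771 - 1368*√10 ≈ 2.2545e+5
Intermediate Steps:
g(Z) = 684*Z (g(Z) = Z*684 = 684*Z)
(-69 + 1040*221) - g(n(43)) = (-69 + 1040*221) - 684*√(-3 + 43) = (-69 + 229840) - 684*√40 = 229771 - 684*2*√10 = 229771 - 1368*√10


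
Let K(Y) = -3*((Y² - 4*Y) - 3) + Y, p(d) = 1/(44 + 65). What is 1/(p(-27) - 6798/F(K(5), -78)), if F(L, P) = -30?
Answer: 545/123502 ≈ 0.0044129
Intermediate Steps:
p(d) = 1/109
K(Y) = 9 - 3*Y² + 13*Y (K(Y) = -3*(-3 + Y² - 4*Y) + Y = (9 - 3*Y² + 12*Y) + Y = 9 - 3*Y² + 13*Y)
1/(p(-27) - 6798/F(K(5), -78)) = 1/(1/109 - 6798/(-30)) = 1/(1/109 - 6798*(-1/30)) = 1/(1/109 + 1133/5) = 1/(123502/545) = 545/123502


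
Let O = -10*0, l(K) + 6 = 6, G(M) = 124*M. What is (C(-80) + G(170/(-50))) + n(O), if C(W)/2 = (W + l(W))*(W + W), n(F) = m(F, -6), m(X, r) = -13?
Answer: 125827/5 ≈ 25165.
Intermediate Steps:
l(K) = 0 (l(K) = -6 + 6 = 0)
O = 0
n(F) = -13
C(W) = 4*W**2 (C(W) = 2*((W + 0)*(W + W)) = 2*(W*(2*W)) = 2*(2*W**2) = 4*W**2)
(C(-80) + G(170/(-50))) + n(O) = (4*(-80)**2 + 124*(170/(-50))) - 13 = (4*6400 + 124*(170*(-1/50))) - 13 = (25600 + 124*(-17/5)) - 13 = (25600 - 2108/5) - 13 = 125892/5 - 13 = 125827/5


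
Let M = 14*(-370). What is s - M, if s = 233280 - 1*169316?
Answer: 69144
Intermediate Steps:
M = -5180
s = 63964 (s = 233280 - 169316 = 63964)
s - M = 63964 - 1*(-5180) = 63964 + 5180 = 69144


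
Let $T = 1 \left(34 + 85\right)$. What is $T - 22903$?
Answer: $-22784$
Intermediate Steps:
$T = 119$ ($T = 1 \cdot 119 = 119$)
$T - 22903 = 119 - 22903 = -22784$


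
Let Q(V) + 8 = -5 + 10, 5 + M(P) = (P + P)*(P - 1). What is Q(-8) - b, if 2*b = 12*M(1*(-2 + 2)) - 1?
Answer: 55/2 ≈ 27.500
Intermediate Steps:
M(P) = -5 + 2*P*(-1 + P) (M(P) = -5 + (P + P)*(P - 1) = -5 + (2*P)*(-1 + P) = -5 + 2*P*(-1 + P))
Q(V) = -3 (Q(V) = -8 + (-5 + 10) = -8 + 5 = -3)
b = -61/2 (b = (12*(-5 - 2*(-2 + 2) + 2*(1*(-2 + 2))²) - 1)/2 = (12*(-5 - 2*0 + 2*(1*0)²) - 1)/2 = (12*(-5 - 2*0 + 2*0²) - 1)/2 = (12*(-5 + 0 + 2*0) - 1)/2 = (12*(-5 + 0 + 0) - 1)/2 = (12*(-5) - 1)/2 = (-60 - 1)/2 = (½)*(-61) = -61/2 ≈ -30.500)
Q(-8) - b = -3 - 1*(-61/2) = -3 + 61/2 = 55/2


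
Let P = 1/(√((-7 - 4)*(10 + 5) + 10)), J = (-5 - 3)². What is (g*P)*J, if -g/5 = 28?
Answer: 1792*I*√155/31 ≈ 719.68*I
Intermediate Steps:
g = -140 (g = -5*28 = -140)
J = 64 (J = (-8)² = 64)
P = -I*√155/155 (P = 1/(√(-11*15 + 10)) = 1/(√(-165 + 10)) = 1/(√(-155)) = 1/(I*√155) = -I*√155/155 ≈ -0.080322*I)
(g*P)*J = -(-28)*I*√155/31*64 = (28*I*√155/31)*64 = 1792*I*√155/31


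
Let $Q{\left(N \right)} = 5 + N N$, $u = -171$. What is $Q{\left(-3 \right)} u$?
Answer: $-2394$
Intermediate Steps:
$Q{\left(N \right)} = 5 + N^{2}$
$Q{\left(-3 \right)} u = \left(5 + \left(-3\right)^{2}\right) \left(-171\right) = \left(5 + 9\right) \left(-171\right) = 14 \left(-171\right) = -2394$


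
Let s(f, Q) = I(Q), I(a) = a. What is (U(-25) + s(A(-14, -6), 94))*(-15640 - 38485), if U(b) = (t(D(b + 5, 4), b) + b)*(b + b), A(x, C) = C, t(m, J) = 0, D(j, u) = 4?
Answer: -72744000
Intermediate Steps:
U(b) = 2*b**2 (U(b) = (0 + b)*(b + b) = b*(2*b) = 2*b**2)
s(f, Q) = Q
(U(-25) + s(A(-14, -6), 94))*(-15640 - 38485) = (2*(-25)**2 + 94)*(-15640 - 38485) = (2*625 + 94)*(-54125) = (1250 + 94)*(-54125) = 1344*(-54125) = -72744000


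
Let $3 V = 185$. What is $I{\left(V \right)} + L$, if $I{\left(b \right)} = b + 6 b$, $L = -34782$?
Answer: $- \frac{103051}{3} \approx -34350.0$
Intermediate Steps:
$V = \frac{185}{3}$ ($V = \frac{1}{3} \cdot 185 = \frac{185}{3} \approx 61.667$)
$I{\left(b \right)} = 7 b$
$I{\left(V \right)} + L = 7 \cdot \frac{185}{3} - 34782 = \frac{1295}{3} - 34782 = - \frac{103051}{3}$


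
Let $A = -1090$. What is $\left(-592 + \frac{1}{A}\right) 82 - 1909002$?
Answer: $- \frac{1066862611}{545} \approx -1.9575 \cdot 10^{6}$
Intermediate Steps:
$\left(-592 + \frac{1}{A}\right) 82 - 1909002 = \left(-592 + \frac{1}{-1090}\right) 82 - 1909002 = \left(-592 - \frac{1}{1090}\right) 82 - 1909002 = \left(- \frac{645281}{1090}\right) 82 - 1909002 = - \frac{26456521}{545} - 1909002 = - \frac{1066862611}{545}$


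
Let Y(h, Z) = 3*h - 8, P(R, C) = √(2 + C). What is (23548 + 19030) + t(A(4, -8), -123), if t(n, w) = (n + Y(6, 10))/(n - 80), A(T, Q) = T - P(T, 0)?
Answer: 122922153/2887 + 45*√2/2887 ≈ 42578.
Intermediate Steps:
Y(h, Z) = -8 + 3*h
A(T, Q) = T - √2 (A(T, Q) = T - √(2 + 0) = T - √2)
t(n, w) = (10 + n)/(-80 + n) (t(n, w) = (n + (-8 + 3*6))/(n - 80) = (n + (-8 + 18))/(-80 + n) = (n + 10)/(-80 + n) = (10 + n)/(-80 + n))
(23548 + 19030) + t(A(4, -8), -123) = (23548 + 19030) + (10 + (4 - √2))/(-80 + (4 - √2)) = 42578 + (14 - √2)/(-76 - √2)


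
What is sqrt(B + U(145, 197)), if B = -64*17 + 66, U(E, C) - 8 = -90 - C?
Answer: I*sqrt(1301) ≈ 36.069*I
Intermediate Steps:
U(E, C) = -82 - C (U(E, C) = 8 + (-90 - C) = -82 - C)
B = -1022 (B = -1088 + 66 = -1022)
sqrt(B + U(145, 197)) = sqrt(-1022 + (-82 - 1*197)) = sqrt(-1022 + (-82 - 197)) = sqrt(-1022 - 279) = sqrt(-1301) = I*sqrt(1301)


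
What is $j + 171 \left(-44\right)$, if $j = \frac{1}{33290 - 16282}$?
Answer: $- \frac{127968191}{17008} \approx -7524.0$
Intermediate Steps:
$j = \frac{1}{17008} \approx 5.8796 \cdot 10^{-5}$
$j + 171 \left(-44\right) = \frac{1}{17008} + 171 \left(-44\right) = \frac{1}{17008} - 7524 = - \frac{127968191}{17008}$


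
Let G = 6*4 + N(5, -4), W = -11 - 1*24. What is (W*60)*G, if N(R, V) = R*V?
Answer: -8400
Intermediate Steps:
W = -35 (W = -11 - 24 = -35)
G = 4 (G = 6*4 + 5*(-4) = 24 - 20 = 4)
(W*60)*G = -35*60*4 = -2100*4 = -8400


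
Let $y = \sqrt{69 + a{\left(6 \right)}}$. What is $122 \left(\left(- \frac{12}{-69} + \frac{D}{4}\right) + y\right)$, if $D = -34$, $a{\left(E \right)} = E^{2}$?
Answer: $- \frac{23363}{23} + 122 \sqrt{105} \approx 234.35$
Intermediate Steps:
$y = \sqrt{105}$ ($y = \sqrt{69 + 6^{2}} = \sqrt{69 + 36} = \sqrt{105} \approx 10.247$)
$122 \left(\left(- \frac{12}{-69} + \frac{D}{4}\right) + y\right) = 122 \left(\left(- \frac{12}{-69} - \frac{34}{4}\right) + \sqrt{105}\right) = 122 \left(\left(\left(-12\right) \left(- \frac{1}{69}\right) - \frac{17}{2}\right) + \sqrt{105}\right) = 122 \left(\left(\frac{4}{23} - \frac{17}{2}\right) + \sqrt{105}\right) = 122 \left(- \frac{383}{46} + \sqrt{105}\right) = - \frac{23363}{23} + 122 \sqrt{105}$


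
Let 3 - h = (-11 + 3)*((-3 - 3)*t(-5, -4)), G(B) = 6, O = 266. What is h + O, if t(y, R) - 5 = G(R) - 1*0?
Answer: -259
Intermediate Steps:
t(y, R) = 11 (t(y, R) = 5 + (6 - 1*0) = 5 + (6 + 0) = 5 + 6 = 11)
h = -525 (h = 3 - (-11 + 3)*(-3 - 3)*11 = 3 - (-8)*(-6*11) = 3 - (-8)*(-66) = 3 - 1*528 = 3 - 528 = -525)
h + O = -525 + 266 = -259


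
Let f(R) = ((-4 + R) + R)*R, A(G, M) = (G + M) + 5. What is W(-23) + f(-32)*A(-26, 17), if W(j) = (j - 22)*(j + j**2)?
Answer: -31474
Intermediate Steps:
A(G, M) = 5 + G + M
f(R) = R*(-4 + 2*R) (f(R) = (-4 + 2*R)*R = R*(-4 + 2*R))
W(j) = (-22 + j)*(j + j**2)
W(-23) + f(-32)*A(-26, 17) = -23*(-22 + (-23)**2 - 21*(-23)) + (2*(-32)*(-2 - 32))*(5 - 26 + 17) = -23*(-22 + 529 + 483) + (2*(-32)*(-34))*(-4) = -23*990 + 2176*(-4) = -22770 - 8704 = -31474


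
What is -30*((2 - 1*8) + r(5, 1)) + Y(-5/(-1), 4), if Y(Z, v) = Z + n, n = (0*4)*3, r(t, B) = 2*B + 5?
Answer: -25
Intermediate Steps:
r(t, B) = 5 + 2*B
n = 0 (n = 0*3 = 0)
Y(Z, v) = Z (Y(Z, v) = Z + 0 = Z)
-30*((2 - 1*8) + r(5, 1)) + Y(-5/(-1), 4) = -30*((2 - 1*8) + (5 + 2*1)) - 5/(-1) = -30*((2 - 8) + (5 + 2)) - 5*(-1) = -30*(-6 + 7) + 5 = -30*1 + 5 = -30 + 5 = -25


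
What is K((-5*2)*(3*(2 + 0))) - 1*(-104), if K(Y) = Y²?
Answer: 3704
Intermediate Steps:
K((-5*2)*(3*(2 + 0))) - 1*(-104) = ((-5*2)*(3*(2 + 0)))² - 1*(-104) = (-30*2)² + 104 = (-10*6)² + 104 = (-60)² + 104 = 3600 + 104 = 3704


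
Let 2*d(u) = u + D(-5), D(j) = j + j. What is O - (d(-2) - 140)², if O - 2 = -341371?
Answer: -362685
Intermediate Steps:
O = -341369 (O = 2 - 341371 = -341369)
D(j) = 2*j
d(u) = -5 + u/2 (d(u) = (u + 2*(-5))/2 = (u - 10)/2 = (-10 + u)/2 = -5 + u/2)
O - (d(-2) - 140)² = -341369 - ((-5 + (½)*(-2)) - 140)² = -341369 - ((-5 - 1) - 140)² = -341369 - (-6 - 140)² = -341369 - 1*(-146)² = -341369 - 1*21316 = -341369 - 21316 = -362685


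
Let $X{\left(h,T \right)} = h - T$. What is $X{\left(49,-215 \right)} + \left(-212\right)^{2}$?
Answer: $45208$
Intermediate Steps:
$X{\left(49,-215 \right)} + \left(-212\right)^{2} = \left(49 - -215\right) + \left(-212\right)^{2} = \left(49 + 215\right) + 44944 = 264 + 44944 = 45208$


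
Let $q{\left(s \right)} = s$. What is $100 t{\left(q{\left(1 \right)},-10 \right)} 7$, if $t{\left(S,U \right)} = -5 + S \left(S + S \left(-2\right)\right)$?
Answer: $-4200$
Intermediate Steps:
$t{\left(S,U \right)} = -5 - S^{2}$ ($t{\left(S,U \right)} = -5 + S \left(S - 2 S\right) = -5 + S \left(- S\right) = -5 - S^{2}$)
$100 t{\left(q{\left(1 \right)},-10 \right)} 7 = 100 \left(-5 - 1^{2}\right) 7 = 100 \left(-5 - 1\right) 7 = 100 \left(-6\right) 7 = \left(-600\right) 7 = -4200$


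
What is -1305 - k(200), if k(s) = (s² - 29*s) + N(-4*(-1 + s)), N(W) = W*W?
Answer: -669121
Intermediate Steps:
N(W) = W²
k(s) = s² + (4 - 4*s)² - 29*s (k(s) = (s² - 29*s) + (-4*(-1 + s))² = (s² - 29*s) + (4 - 4*s)² = s² + (4 - 4*s)² - 29*s)
-1305 - k(200) = -1305 - (16 - 61*200 + 17*200²) = -1305 - (16 - 12200 + 17*40000) = -1305 - (16 - 12200 + 680000) = -1305 - 1*667816 = -1305 - 667816 = -669121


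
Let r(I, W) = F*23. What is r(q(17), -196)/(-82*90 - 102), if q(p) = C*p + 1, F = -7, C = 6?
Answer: 161/7482 ≈ 0.021518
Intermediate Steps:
q(p) = 1 + 6*p (q(p) = 6*p + 1 = 1 + 6*p)
r(I, W) = -161 (r(I, W) = -7*23 = -161)
r(q(17), -196)/(-82*90 - 102) = -161/(-82*90 - 102) = -161/(-7380 - 102) = -161/(-7482) = -161*(-1/7482) = 161/7482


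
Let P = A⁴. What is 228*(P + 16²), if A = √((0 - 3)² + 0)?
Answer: 76836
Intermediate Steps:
A = 3 (A = √((-3)² + 0) = √(9 + 0) = √9 = 3)
P = 81 (P = 3⁴ = 81)
228*(P + 16²) = 228*(81 + 16²) = 228*(81 + 256) = 228*337 = 76836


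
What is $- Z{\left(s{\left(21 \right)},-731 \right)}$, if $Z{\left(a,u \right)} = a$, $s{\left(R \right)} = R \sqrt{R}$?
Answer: $- 21 \sqrt{21} \approx -96.234$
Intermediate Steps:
$s{\left(R \right)} = R^{\frac{3}{2}}$
$- Z{\left(s{\left(21 \right)},-731 \right)} = - 21^{\frac{3}{2}} = - 21 \sqrt{21}$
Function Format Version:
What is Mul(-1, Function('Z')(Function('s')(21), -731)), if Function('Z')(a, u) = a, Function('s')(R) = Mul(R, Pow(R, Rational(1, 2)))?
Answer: Mul(-21, Pow(21, Rational(1, 2))) ≈ -96.234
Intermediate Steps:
Function('s')(R) = Pow(R, Rational(3, 2))
Mul(-1, Function('Z')(Function('s')(21), -731)) = Mul(-1, Pow(21, Rational(3, 2))) = Mul(-1, Mul(21, Pow(21, Rational(1, 2)))) = Mul(-21, Pow(21, Rational(1, 2)))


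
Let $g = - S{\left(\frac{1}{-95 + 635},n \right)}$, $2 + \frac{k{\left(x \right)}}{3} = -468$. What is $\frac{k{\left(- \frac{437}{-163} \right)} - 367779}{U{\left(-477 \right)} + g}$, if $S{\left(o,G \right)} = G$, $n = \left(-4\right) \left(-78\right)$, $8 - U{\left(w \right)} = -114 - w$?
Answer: $\frac{369189}{667} \approx 553.51$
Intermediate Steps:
$U{\left(w \right)} = 122 + w$ ($U{\left(w \right)} = 8 - \left(-114 - w\right) = 8 + \left(114 + w\right) = 122 + w$)
$n = 312$
$k{\left(x \right)} = -1410$ ($k{\left(x \right)} = -6 + 3 \left(-468\right) = -6 - 1404 = -1410$)
$g = -312$ ($g = \left(-1\right) 312 = -312$)
$\frac{k{\left(- \frac{437}{-163} \right)} - 367779}{U{\left(-477 \right)} + g} = \frac{-1410 - 367779}{\left(122 - 477\right) - 312} = - \frac{369189}{-355 - 312} = - \frac{369189}{-667} = \left(-369189\right) \left(- \frac{1}{667}\right) = \frac{369189}{667}$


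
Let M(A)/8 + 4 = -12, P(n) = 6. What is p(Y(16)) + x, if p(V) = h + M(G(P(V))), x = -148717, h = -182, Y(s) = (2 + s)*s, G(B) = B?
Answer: -149027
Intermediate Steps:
Y(s) = s*(2 + s)
M(A) = -128 (M(A) = -32 + 8*(-12) = -32 - 96 = -128)
p(V) = -310 (p(V) = -182 - 128 = -310)
p(Y(16)) + x = -310 - 148717 = -149027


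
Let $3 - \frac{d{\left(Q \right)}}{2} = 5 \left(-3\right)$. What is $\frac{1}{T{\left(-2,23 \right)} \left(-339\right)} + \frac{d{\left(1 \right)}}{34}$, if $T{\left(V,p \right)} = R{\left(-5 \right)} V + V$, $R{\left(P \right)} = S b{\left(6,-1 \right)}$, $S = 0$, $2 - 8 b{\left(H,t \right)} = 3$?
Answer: $\frac{12221}{11526} \approx 1.0603$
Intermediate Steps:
$b{\left(H,t \right)} = - \frac{1}{8}$ ($b{\left(H,t \right)} = \frac{1}{4} - \frac{3}{8} = - \frac{1}{8}$)
$R{\left(P \right)} = 0$ ($R{\left(P \right)} = 0 \left(- \frac{1}{8}\right) = 0$)
$d{\left(Q \right)} = 36$ ($d{\left(Q \right)} = 6 - 2 \cdot 5 \left(-3\right) = 6 - -30 = 6 + 30 = 36$)
$T{\left(V,p \right)} = V$ ($T{\left(V,p \right)} = 0 V + V = 0 + V = V$)
$\frac{1}{T{\left(-2,23 \right)} \left(-339\right)} + \frac{d{\left(1 \right)}}{34} = \frac{1}{\left(-2\right) \left(-339\right)} + \frac{36}{34} = \left(- \frac{1}{2}\right) \left(- \frac{1}{339}\right) + 36 \cdot \frac{1}{34} = \frac{1}{678} + \frac{18}{17} = \frac{12221}{11526}$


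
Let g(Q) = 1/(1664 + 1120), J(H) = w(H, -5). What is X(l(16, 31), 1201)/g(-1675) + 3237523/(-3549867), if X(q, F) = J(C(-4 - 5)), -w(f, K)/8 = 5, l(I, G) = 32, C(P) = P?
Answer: -395316426643/3549867 ≈ -1.1136e+5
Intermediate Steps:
w(f, K) = -40 (w(f, K) = -8*5 = -40)
J(H) = -40
X(q, F) = -40
g(Q) = 1/2784
X(l(16, 31), 1201)/g(-1675) + 3237523/(-3549867) = -40/1/2784 + 3237523/(-3549867) = -40*2784 + 3237523*(-1/3549867) = -111360 - 3237523/3549867 = -395316426643/3549867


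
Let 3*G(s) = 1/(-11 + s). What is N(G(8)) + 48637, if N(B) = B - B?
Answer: 48637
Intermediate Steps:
G(s) = 1/(3*(-11 + s))
N(B) = 0
N(G(8)) + 48637 = 0 + 48637 = 48637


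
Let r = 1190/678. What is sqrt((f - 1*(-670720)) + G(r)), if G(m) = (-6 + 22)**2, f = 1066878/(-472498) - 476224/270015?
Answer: sqrt(2730361320553172715354626265)/63790773735 ≈ 819.13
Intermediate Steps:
r = 595/339 (r = 1190*(1/678) = 595/339 ≈ 1.7552)
f = -256543975361/63790773735 (f = 1066878*(-1/472498) - 476224*1/270015 = -533439/236249 - 476224/270015 = -256543975361/63790773735 ≈ -4.0216)
G(m) = 256 (G(m) = 16**2 = 256)
sqrt((f - 1*(-670720)) + G(r)) = sqrt((-256543975361/63790773735 - 1*(-670720)) + 256) = sqrt((-256543975361/63790773735 + 670720) + 256) = sqrt(42785491215563839/63790773735 + 256) = sqrt(42801821653639999/63790773735) = sqrt(2730361320553172715354626265)/63790773735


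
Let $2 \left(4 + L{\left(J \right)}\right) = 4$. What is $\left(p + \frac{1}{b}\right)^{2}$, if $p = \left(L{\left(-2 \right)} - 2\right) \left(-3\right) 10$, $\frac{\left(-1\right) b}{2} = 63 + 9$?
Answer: $\frac{298563841}{20736} \approx 14398.0$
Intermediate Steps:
$L{\left(J \right)} = -2$ ($L{\left(J \right)} = -4 + \frac{1}{2} \cdot 4 = -4 + 2 = -2$)
$b = -144$ ($b = - 2 \left(63 + 9\right) = \left(-2\right) 72 = -144$)
$p = 120$ ($p = \left(-2 - 2\right) \left(-3\right) 10 = \left(-4\right) \left(-3\right) 10 = 12 \cdot 10 = 120$)
$\left(p + \frac{1}{b}\right)^{2} = \left(120 + \frac{1}{-144}\right)^{2} = \left(120 - \frac{1}{144}\right)^{2} = \left(\frac{17279}{144}\right)^{2} = \frac{298563841}{20736}$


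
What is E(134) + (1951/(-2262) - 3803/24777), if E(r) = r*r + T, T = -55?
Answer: 334404959287/18681858 ≈ 17900.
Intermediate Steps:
E(r) = -55 + r² (E(r) = r*r - 55 = r² - 55 = -55 + r²)
E(134) + (1951/(-2262) - 3803/24777) = (-55 + 134²) + (1951/(-2262) - 3803/24777) = (-55 + 17956) + (1951*(-1/2262) - 3803*1/24777) = 17901 + (-1951/2262 - 3803/24777) = 17901 - 18980771/18681858 = 334404959287/18681858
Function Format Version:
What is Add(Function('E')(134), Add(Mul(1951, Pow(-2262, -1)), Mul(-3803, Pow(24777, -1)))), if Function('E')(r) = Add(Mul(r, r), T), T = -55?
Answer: Rational(334404959287, 18681858) ≈ 17900.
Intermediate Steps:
Function('E')(r) = Add(-55, Pow(r, 2)) (Function('E')(r) = Add(Mul(r, r), -55) = Add(Pow(r, 2), -55) = Add(-55, Pow(r, 2)))
Add(Function('E')(134), Add(Mul(1951, Pow(-2262, -1)), Mul(-3803, Pow(24777, -1)))) = Add(Add(-55, Pow(134, 2)), Add(Mul(1951, Pow(-2262, -1)), Mul(-3803, Pow(24777, -1)))) = Add(Add(-55, 17956), Add(Mul(1951, Rational(-1, 2262)), Mul(-3803, Rational(1, 24777)))) = Add(17901, Add(Rational(-1951, 2262), Rational(-3803, 24777))) = Add(17901, Rational(-18980771, 18681858)) = Rational(334404959287, 18681858)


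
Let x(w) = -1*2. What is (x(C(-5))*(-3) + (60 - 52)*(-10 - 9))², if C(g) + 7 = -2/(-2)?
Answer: 21316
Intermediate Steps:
C(g) = -6 (C(g) = -7 - 2/(-2) = -7 - 2*(-½) = -7 + 1 = -6)
x(w) = -2
(x(C(-5))*(-3) + (60 - 52)*(-10 - 9))² = (-2*(-3) + (60 - 52)*(-10 - 9))² = (6 + 8*(-19))² = (6 - 152)² = (-146)² = 21316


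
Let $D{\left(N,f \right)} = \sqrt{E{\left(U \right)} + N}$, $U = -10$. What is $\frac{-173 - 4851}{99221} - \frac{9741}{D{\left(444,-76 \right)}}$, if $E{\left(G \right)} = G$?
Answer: $- \frac{5024}{99221} - \frac{9741 \sqrt{434}}{434} \approx -467.63$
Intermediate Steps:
$D{\left(N,f \right)} = \sqrt{-10 + N}$
$\frac{-173 - 4851}{99221} - \frac{9741}{D{\left(444,-76 \right)}} = \frac{-173 - 4851}{99221} - \frac{9741}{\sqrt{-10 + 444}} = \left(-173 - 4851\right) \frac{1}{99221} - \frac{9741}{\sqrt{434}} = \left(-5024\right) \frac{1}{99221} - 9741 \frac{\sqrt{434}}{434} = - \frac{5024}{99221} - \frac{9741 \sqrt{434}}{434}$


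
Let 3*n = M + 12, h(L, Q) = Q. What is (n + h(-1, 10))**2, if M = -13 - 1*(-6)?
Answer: 1225/9 ≈ 136.11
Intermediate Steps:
M = -7 (M = -13 + 6 = -7)
n = 5/3 (n = (-7 + 12)/3 = (1/3)*5 = 5/3 ≈ 1.6667)
(n + h(-1, 10))**2 = (5/3 + 10)**2 = (35/3)**2 = 1225/9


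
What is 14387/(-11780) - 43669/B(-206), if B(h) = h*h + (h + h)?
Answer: -279755027/123760680 ≈ -2.2605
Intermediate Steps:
B(h) = h² + 2*h
14387/(-11780) - 43669/B(-206) = 14387/(-11780) - 43669*(-1/(206*(2 - 206))) = 14387*(-1/11780) - 43669/((-206*(-204))) = -14387/11780 - 43669/42024 = -279755027/123760680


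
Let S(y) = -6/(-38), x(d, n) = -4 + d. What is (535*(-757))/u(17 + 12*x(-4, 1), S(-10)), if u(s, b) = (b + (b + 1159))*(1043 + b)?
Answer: -29240639/87315028 ≈ -0.33489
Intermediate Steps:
S(y) = 3/19 (S(y) = -6*(-1/38) = 3/19)
u(s, b) = (1043 + b)*(1159 + 2*b) (u(s, b) = (b + (1159 + b))*(1043 + b) = (1159 + 2*b)*(1043 + b) = (1043 + b)*(1159 + 2*b))
(535*(-757))/u(17 + 12*x(-4, 1), S(-10)) = (535*(-757))/(1208837 + 2*(3/19)² + 3245*(3/19)) = -404995/(1208837 + 2*(9/361) + 9735/19) = -404995/(1208837 + 18/361 + 9735/19) = -404995/436575140/361 = -404995*361/436575140 = -29240639/87315028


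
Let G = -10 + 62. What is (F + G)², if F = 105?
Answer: 24649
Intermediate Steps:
G = 52
(F + G)² = (105 + 52)² = 157² = 24649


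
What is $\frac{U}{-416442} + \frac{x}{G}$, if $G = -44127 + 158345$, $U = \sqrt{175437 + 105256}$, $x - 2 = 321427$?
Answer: $\frac{321429}{114218} - \frac{\sqrt{280693}}{416442} \approx 2.8129$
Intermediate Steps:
$x = 321429$ ($x = 2 + 321427 = 321429$)
$U = \sqrt{280693} \approx 529.8$
$G = 114218$
$\frac{U}{-416442} + \frac{x}{G} = \frac{\sqrt{280693}}{-416442} + \frac{321429}{114218} = \sqrt{280693} \left(- \frac{1}{416442}\right) + 321429 \cdot \frac{1}{114218} = - \frac{\sqrt{280693}}{416442} + \frac{321429}{114218} = \frac{321429}{114218} - \frac{\sqrt{280693}}{416442}$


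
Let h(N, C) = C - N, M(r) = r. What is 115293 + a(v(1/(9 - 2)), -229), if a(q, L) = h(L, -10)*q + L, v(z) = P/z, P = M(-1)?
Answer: 113531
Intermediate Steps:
P = -1
v(z) = -1/z
a(q, L) = L + q*(-10 - L) (a(q, L) = (-10 - L)*q + L = q*(-10 - L) + L = L + q*(-10 - L))
115293 + a(v(1/(9 - 2)), -229) = 115293 + (-229 - (-1/(1/(9 - 2)))*(10 - 229)) = 115293 + (-229 - 1*(-1/(1/7))*(-219)) = 115293 + (-229 - 1*(-1/⅐)*(-219)) = 115293 + (-229 - 1*(-1*7)*(-219)) = 115293 + (-229 - 1*(-7)*(-219)) = 115293 + (-229 - 1533) = 115293 - 1762 = 113531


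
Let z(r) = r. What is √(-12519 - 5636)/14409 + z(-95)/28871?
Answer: -95/28871 + I*√18155/14409 ≈ -0.0032905 + 0.0093511*I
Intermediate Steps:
√(-12519 - 5636)/14409 + z(-95)/28871 = √(-12519 - 5636)/14409 - 95/28871 = √(-18155)*(1/14409) - 95*1/28871 = (I*√18155)*(1/14409) - 95/28871 = I*√18155/14409 - 95/28871 = -95/28871 + I*√18155/14409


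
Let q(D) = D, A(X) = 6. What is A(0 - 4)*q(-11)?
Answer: -66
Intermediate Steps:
A(0 - 4)*q(-11) = 6*(-11) = -66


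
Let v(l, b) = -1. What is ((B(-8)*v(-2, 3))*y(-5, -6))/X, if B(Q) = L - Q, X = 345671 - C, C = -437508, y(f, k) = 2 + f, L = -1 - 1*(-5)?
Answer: 36/783179 ≈ 4.5966e-5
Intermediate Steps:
L = 4 (L = -1 + 5 = 4)
X = 783179 (X = 345671 - 1*(-437508) = 345671 + 437508 = 783179)
B(Q) = 4 - Q
((B(-8)*v(-2, 3))*y(-5, -6))/X = (((4 - 1*(-8))*(-1))*(2 - 5))/783179 = (((4 + 8)*(-1))*(-3))*(1/783179) = ((12*(-1))*(-3))*(1/783179) = -12*(-3)*(1/783179) = 36*(1/783179) = 36/783179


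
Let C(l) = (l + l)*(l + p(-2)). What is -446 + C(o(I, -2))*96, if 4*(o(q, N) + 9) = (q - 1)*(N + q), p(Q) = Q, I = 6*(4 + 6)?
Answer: 137254450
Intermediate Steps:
I = 60 (I = 6*10 = 60)
o(q, N) = -9 + (-1 + q)*(N + q)/4 (o(q, N) = -9 + ((q - 1)*(N + q))/4 = -9 + ((-1 + q)*(N + q))/4 = -9 + (-1 + q)*(N + q)/4)
C(l) = 2*l*(-2 + l) (C(l) = (l + l)*(l - 2) = (2*l)*(-2 + l) = 2*l*(-2 + l))
-446 + C(o(I, -2))*96 = -446 + (2*(-9 - ¼*(-2) - ¼*60 + (¼)*60² + (¼)*(-2)*60)*(-2 + (-9 - ¼*(-2) - ¼*60 + (¼)*60² + (¼)*(-2)*60)))*96 = -446 + (2*(-9 + ½ - 15 + (¼)*3600 - 30)*(-2 + (-9 + ½ - 15 + (¼)*3600 - 30)))*96 = -446 + (2*(-9 + ½ - 15 + 900 - 30)*(-2 + (-9 + ½ - 15 + 900 - 30)))*96 = -446 + (2*(1693/2)*(-2 + 1693/2))*96 = -446 + (2*(1693/2)*(1689/2))*96 = -446 + (2859477/2)*96 = -446 + 137254896 = 137254450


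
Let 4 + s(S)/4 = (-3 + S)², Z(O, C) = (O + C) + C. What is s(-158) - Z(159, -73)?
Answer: 103655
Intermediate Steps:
Z(O, C) = O + 2*C (Z(O, C) = (C + O) + C = O + 2*C)
s(S) = -16 + 4*(-3 + S)²
s(-158) - Z(159, -73) = (-16 + 4*(-3 - 158)²) - (159 + 2*(-73)) = (-16 + 4*(-161)²) - (159 - 146) = (-16 + 4*25921) - 1*13 = (-16 + 103684) - 13 = 103668 - 13 = 103655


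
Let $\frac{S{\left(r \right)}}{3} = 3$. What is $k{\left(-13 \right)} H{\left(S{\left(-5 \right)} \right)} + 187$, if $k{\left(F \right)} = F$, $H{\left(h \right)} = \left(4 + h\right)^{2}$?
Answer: $-2010$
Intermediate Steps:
$S{\left(r \right)} = 9$ ($S{\left(r \right)} = 3 \cdot 3 = 9$)
$k{\left(-13 \right)} H{\left(S{\left(-5 \right)} \right)} + 187 = - 13 \left(4 + 9\right)^{2} + 187 = - 13 \cdot 13^{2} + 187 = \left(-13\right) 169 + 187 = -2197 + 187 = -2010$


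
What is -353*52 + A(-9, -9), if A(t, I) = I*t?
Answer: -18275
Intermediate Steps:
-353*52 + A(-9, -9) = -353*52 - 9*(-9) = -18356 + 81 = -18275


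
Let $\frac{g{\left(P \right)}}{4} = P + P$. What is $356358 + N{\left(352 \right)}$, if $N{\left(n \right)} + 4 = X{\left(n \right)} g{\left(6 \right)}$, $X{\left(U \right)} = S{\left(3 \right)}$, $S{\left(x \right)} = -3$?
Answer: $356210$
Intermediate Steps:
$g{\left(P \right)} = 8 P$ ($g{\left(P \right)} = 4 \left(P + P\right) = 4 \cdot 2 P = 8 P$)
$X{\left(U \right)} = -3$
$N{\left(n \right)} = -148$ ($N{\left(n \right)} = -4 - 3 \cdot 8 \cdot 6 = -4 - 144 = -148$)
$356358 + N{\left(352 \right)} = 356358 - 148 = 356210$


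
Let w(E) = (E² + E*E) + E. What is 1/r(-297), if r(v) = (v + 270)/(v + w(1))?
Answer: 98/9 ≈ 10.889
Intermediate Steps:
w(E) = E + 2*E² (w(E) = (E² + E²) + E = 2*E² + E = E + 2*E²)
r(v) = (270 + v)/(3 + v) (r(v) = (v + 270)/(v + 1*(1 + 2*1)) = (270 + v)/(v + 1*(1 + 2)) = (270 + v)/(v + 1*3) = (270 + v)/(v + 3) = (270 + v)/(3 + v))
1/r(-297) = 1/((270 - 297)/(3 - 297)) = 1/(-27/(-294)) = 1/(-1/294*(-27)) = 1/(9/98) = 98/9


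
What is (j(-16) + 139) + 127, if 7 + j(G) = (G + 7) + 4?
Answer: 254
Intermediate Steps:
j(G) = 4 + G (j(G) = -7 + ((G + 7) + 4) = -7 + ((7 + G) + 4) = -7 + (11 + G) = 4 + G)
(j(-16) + 139) + 127 = ((4 - 16) + 139) + 127 = (-12 + 139) + 127 = 127 + 127 = 254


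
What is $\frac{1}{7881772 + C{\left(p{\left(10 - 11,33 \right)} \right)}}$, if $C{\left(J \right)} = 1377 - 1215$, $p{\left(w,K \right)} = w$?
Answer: $\frac{1}{7881934} \approx 1.2687 \cdot 10^{-7}$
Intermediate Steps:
$C{\left(J \right)} = 162$ ($C{\left(J \right)} = 1377 - 1215 = 162$)
$\frac{1}{7881772 + C{\left(p{\left(10 - 11,33 \right)} \right)}} = \frac{1}{7881772 + 162} = \frac{1}{7881934}$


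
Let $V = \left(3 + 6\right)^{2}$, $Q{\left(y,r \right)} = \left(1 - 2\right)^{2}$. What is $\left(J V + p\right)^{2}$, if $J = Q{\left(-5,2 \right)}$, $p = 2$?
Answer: $6889$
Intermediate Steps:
$Q{\left(y,r \right)} = 1$ ($Q{\left(y,r \right)} = \left(-1\right)^{2} = 1$)
$J = 1$
$V = 81$ ($V = 9^{2} = 81$)
$\left(J V + p\right)^{2} = \left(1 \cdot 81 + 2\right)^{2} = \left(81 + 2\right)^{2} = 83^{2} = 6889$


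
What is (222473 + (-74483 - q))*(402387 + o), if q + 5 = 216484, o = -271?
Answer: -27540522724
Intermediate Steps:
q = 216479 (q = -5 + 216484 = 216479)
(222473 + (-74483 - q))*(402387 + o) = (222473 + (-74483 - 1*216479))*(402387 - 271) = (222473 + (-74483 - 216479))*402116 = (222473 - 290962)*402116 = -68489*402116 = -27540522724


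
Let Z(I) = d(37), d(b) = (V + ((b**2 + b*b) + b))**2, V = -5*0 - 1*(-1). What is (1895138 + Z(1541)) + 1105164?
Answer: 10706478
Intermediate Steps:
V = 1 (V = 0 + 1 = 1)
d(b) = (1 + b + 2*b**2)**2 (d(b) = (1 + ((b**2 + b*b) + b))**2 = (1 + ((b**2 + b**2) + b))**2 = (1 + (2*b**2 + b))**2 = (1 + (b + 2*b**2))**2 = (1 + b + 2*b**2)**2)
Z(I) = 7706176 (Z(I) = (1 + 37 + 2*37**2)**2 = (1 + 37 + 2*1369)**2 = (1 + 37 + 2738)**2 = 2776**2 = 7706176)
(1895138 + Z(1541)) + 1105164 = (1895138 + 7706176) + 1105164 = 9601314 + 1105164 = 10706478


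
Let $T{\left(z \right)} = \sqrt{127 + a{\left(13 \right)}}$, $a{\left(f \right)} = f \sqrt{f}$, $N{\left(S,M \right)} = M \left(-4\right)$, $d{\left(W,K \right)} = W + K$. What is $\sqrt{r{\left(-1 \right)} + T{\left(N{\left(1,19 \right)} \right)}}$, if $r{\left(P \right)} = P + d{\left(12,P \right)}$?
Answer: $\sqrt{10 + \sqrt{127 + 13 \sqrt{13}}} \approx 4.8152$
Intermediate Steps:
$d{\left(W,K \right)} = K + W$
$N{\left(S,M \right)} = - 4 M$
$a{\left(f \right)} = f^{\frac{3}{2}}$
$r{\left(P \right)} = 12 + 2 P$ ($r{\left(P \right)} = P + \left(P + 12\right) = P + \left(12 + P\right) = 12 + 2 P$)
$T{\left(z \right)} = \sqrt{127 + 13 \sqrt{13}}$ ($T{\left(z \right)} = \sqrt{127 + 13^{\frac{3}{2}}} = \sqrt{127 + 13 \sqrt{13}}$)
$\sqrt{r{\left(-1 \right)} + T{\left(N{\left(1,19 \right)} \right)}} = \sqrt{\left(12 + 2 \left(-1\right)\right) + \sqrt{127 + 13 \sqrt{13}}} = \sqrt{\left(12 - 2\right) + \sqrt{127 + 13 \sqrt{13}}} = \sqrt{10 + \sqrt{127 + 13 \sqrt{13}}}$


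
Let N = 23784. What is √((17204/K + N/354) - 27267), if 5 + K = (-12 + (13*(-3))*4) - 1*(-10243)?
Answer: I*√2400167888140305/297065 ≈ 164.92*I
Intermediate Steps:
K = 10070 (K = -5 + ((-12 + (13*(-3))*4) - 1*(-10243)) = -5 + ((-12 - 39*4) + 10243) = -5 + ((-12 - 156) + 10243) = -5 + (-168 + 10243) = -5 + 10075 = 10070)
√((17204/K + N/354) - 27267) = √((17204/10070 + 23784/354) - 27267) = √((17204*(1/10070) + 23784*(1/354)) - 27267) = √((8602/5035 + 3964/59) - 27267) = √(20466258/297065 - 27267) = √(-8079605097/297065) = I*√2400167888140305/297065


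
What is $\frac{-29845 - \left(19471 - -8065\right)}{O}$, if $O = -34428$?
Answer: $\frac{19127}{11476} \approx 1.6667$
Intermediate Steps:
$\frac{-29845 - \left(19471 - -8065\right)}{O} = \frac{-29845 - \left(19471 - -8065\right)}{-34428} = \left(-29845 - \left(19471 + 8065\right)\right) \left(- \frac{1}{34428}\right) = \left(-29845 - 27536\right) \left(- \frac{1}{34428}\right) = \left(-57381\right) \left(- \frac{1}{34428}\right) = \frac{19127}{11476}$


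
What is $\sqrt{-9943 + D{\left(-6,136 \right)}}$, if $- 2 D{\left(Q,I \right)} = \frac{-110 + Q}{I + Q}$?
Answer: $\frac{i \sqrt{42007290}}{65} \approx 99.712 i$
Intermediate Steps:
$D{\left(Q,I \right)} = - \frac{-110 + Q}{2 \left(I + Q\right)}$ ($D{\left(Q,I \right)} = - \frac{\left(-110 + Q\right) \frac{1}{I + Q}}{2} = - \frac{\frac{1}{I + Q} \left(-110 + Q\right)}{2} = - \frac{-110 + Q}{2 \left(I + Q\right)}$)
$\sqrt{-9943 + D{\left(-6,136 \right)}} = \sqrt{-9943 + \frac{55 - -3}{136 - 6}} = \sqrt{-9943 + \frac{55 + 3}{130}} = \sqrt{-9943 + \frac{1}{130} \cdot 58} = \sqrt{-9943 + \frac{29}{65}} = \sqrt{- \frac{646266}{65}} = \frac{i \sqrt{42007290}}{65}$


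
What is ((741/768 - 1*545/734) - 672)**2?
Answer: 3983484921671025/8826978304 ≈ 4.5129e+5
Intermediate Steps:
((741/768 - 1*545/734) - 672)**2 = ((741*(1/768) - 545*1/734) - 672)**2 = ((247/256 - 545/734) - 672)**2 = (20889/93952 - 672)**2 = (-63114855/93952)**2 = 3983484921671025/8826978304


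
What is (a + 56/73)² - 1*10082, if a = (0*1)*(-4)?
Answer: -53723842/5329 ≈ -10081.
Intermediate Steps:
a = 0 (a = 0*(-4) = 0)
(a + 56/73)² - 1*10082 = (0 + 56/73)² - 1*10082 = (0 + 56*(1/73))² - 10082 = (0 + 56/73)² - 10082 = (56/73)² - 10082 = 3136/5329 - 10082 = -53723842/5329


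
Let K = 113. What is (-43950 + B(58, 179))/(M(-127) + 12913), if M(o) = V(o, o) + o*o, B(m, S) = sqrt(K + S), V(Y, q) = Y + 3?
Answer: -21975/14459 + sqrt(73)/14459 ≈ -1.5192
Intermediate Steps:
V(Y, q) = 3 + Y
B(m, S) = sqrt(113 + S)
M(o) = 3 + o + o**2 (M(o) = (3 + o) + o*o = (3 + o) + o**2 = 3 + o + o**2)
(-43950 + B(58, 179))/(M(-127) + 12913) = (-43950 + sqrt(113 + 179))/((3 - 127 + (-127)**2) + 12913) = (-43950 + sqrt(292))/((3 - 127 + 16129) + 12913) = (-43950 + 2*sqrt(73))/(16005 + 12913) = (-43950 + 2*sqrt(73))/28918 = (-43950 + 2*sqrt(73))*(1/28918) = -21975/14459 + sqrt(73)/14459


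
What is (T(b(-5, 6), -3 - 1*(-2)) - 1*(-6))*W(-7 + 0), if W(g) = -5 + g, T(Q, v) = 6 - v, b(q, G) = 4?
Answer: -156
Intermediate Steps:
(T(b(-5, 6), -3 - 1*(-2)) - 1*(-6))*W(-7 + 0) = ((6 - (-3 - 1*(-2))) - 1*(-6))*(-5 + (-7 + 0)) = ((6 - (-3 + 2)) + 6)*(-5 - 7) = ((6 - 1*(-1)) + 6)*(-12) = ((6 + 1) + 6)*(-12) = (7 + 6)*(-12) = 13*(-12) = -156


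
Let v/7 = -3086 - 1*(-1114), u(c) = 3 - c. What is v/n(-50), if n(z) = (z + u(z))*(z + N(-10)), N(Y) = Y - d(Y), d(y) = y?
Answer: 6902/75 ≈ 92.027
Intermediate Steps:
N(Y) = 0 (N(Y) = Y - Y = 0)
v = -13804 (v = 7*(-3086 - 1*(-1114)) = 7*(-3086 + 1114) = 7*(-1972) = -13804)
n(z) = 3*z (n(z) = (z + (3 - z))*(z + 0) = 3*z)
v/n(-50) = -13804/(3*(-50)) = -13804/(-150) = -13804*(-1/150) = 6902/75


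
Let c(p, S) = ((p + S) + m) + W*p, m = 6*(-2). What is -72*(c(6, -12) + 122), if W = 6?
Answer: -10080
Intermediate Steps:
m = -12
c(p, S) = -12 + S + 7*p (c(p, S) = ((p + S) - 12) + 6*p = ((S + p) - 12) + 6*p = (-12 + S + p) + 6*p = -12 + S + 7*p)
-72*(c(6, -12) + 122) = -72*((-12 - 12 + 7*6) + 122) = -72*((-12 - 12 + 42) + 122) = -72*(18 + 122) = -72*140 = -10080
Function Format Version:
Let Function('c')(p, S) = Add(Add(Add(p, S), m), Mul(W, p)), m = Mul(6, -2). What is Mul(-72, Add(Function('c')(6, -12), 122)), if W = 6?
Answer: -10080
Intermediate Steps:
m = -12
Function('c')(p, S) = Add(-12, S, Mul(7, p)) (Function('c')(p, S) = Add(Add(Add(p, S), -12), Mul(6, p)) = Add(Add(Add(S, p), -12), Mul(6, p)) = Add(Add(-12, S, p), Mul(6, p)) = Add(-12, S, Mul(7, p)))
Mul(-72, Add(Function('c')(6, -12), 122)) = Mul(-72, Add(Add(-12, -12, Mul(7, 6)), 122)) = Mul(-72, Add(Add(-12, -12, 42), 122)) = Mul(-72, Add(18, 122)) = Mul(-72, 140) = -10080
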